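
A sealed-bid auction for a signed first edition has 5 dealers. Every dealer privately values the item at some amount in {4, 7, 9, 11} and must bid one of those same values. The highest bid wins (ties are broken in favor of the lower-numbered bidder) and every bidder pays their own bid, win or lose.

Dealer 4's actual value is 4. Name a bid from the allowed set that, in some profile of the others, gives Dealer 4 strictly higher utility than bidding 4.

7

Suppose Dealer 1 bids 4, Dealer 2 bids 4, Dealer 3 bids 4 and Dealer 5 bids 4.
Bid 4: loses but pays 4, utility -4.
Bid 7: wins, pays 7, utility 4 - 7 = -3.
So bidding 7 beats truth here (-3 > -4).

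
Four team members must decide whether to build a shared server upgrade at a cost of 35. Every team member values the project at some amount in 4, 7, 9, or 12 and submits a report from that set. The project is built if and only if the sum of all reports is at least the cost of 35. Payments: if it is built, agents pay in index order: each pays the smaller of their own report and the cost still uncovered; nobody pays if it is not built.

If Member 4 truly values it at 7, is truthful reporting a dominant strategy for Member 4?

Check each profile of the others' reports and compare truth against every alternative report.
Others report (12, 12, 12): truth gives 7, best alternative gives 7.
Others report (9, 12, 12): truth gives 5, best alternative gives 5.
Others report (12, 9, 12): truth gives 5, best alternative gives 5.
Others report (12, 12, 9): truth gives 5, best alternative gives 5.
Others report (7, 12, 12): truth gives 3, best alternative gives 3.
Others report (12, 7, 12): truth gives 3, best alternative gives 3.
(Remaining 58 profiles checked similarly; truth is weakly best in each.)
In every case the truthful report is at least as good as any alternative, so it is a dominant strategy.

Yes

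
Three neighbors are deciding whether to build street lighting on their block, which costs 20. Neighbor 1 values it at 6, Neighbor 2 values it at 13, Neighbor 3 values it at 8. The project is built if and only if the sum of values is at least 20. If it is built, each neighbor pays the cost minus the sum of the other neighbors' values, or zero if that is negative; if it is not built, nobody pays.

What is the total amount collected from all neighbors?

7

Total value 27 ≥ cost 20, so it is built.
Neighbor 1: others sum to 21; max(0, 20 - 21) = 0.
Neighbor 2: others sum to 14; max(0, 20 - 14) = 6.
Neighbor 3: others sum to 19; max(0, 20 - 19) = 1.
Total collected = 0 + 6 + 1 = 7.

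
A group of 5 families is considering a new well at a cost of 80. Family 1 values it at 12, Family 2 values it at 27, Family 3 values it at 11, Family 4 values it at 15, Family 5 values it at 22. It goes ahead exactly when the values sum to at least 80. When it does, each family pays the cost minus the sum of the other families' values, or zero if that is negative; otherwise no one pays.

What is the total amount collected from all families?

Total value 87 ≥ cost 80, so it is built.
Family 1: others sum to 75; max(0, 80 - 75) = 5.
Family 2: others sum to 60; max(0, 80 - 60) = 20.
Family 3: others sum to 76; max(0, 80 - 76) = 4.
Family 4: others sum to 72; max(0, 80 - 72) = 8.
Family 5: others sum to 65; max(0, 80 - 65) = 15.
Total collected = 5 + 20 + 4 + 8 + 15 = 52.

52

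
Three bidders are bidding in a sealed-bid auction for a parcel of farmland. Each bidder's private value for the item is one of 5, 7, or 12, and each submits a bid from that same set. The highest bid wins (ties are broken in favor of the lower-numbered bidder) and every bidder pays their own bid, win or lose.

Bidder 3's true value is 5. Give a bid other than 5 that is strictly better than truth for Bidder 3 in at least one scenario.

Suppose Bidder 1 bids 5 and Bidder 2 bids 5.
Bid 5: loses but pays 5, utility -5.
Bid 7: wins, pays 7, utility 5 - 7 = -2.
So bidding 7 beats truth here (-2 > -5).

7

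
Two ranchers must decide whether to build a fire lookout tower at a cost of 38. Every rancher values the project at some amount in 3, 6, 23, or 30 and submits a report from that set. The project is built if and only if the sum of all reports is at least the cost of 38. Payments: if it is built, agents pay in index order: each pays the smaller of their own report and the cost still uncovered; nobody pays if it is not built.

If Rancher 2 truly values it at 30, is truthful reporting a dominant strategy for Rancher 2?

Check each profile of the others' reports and compare truth against every alternative report.
Others report (30): truth gives 22, best alternative gives 22.
Others report (23): truth gives 15, best alternative gives 15.
Others report (3): truth gives 0, best alternative gives 0.
Others report (6): truth gives 0, best alternative gives 0.
In every case the truthful report is at least as good as any alternative, so it is a dominant strategy.

Yes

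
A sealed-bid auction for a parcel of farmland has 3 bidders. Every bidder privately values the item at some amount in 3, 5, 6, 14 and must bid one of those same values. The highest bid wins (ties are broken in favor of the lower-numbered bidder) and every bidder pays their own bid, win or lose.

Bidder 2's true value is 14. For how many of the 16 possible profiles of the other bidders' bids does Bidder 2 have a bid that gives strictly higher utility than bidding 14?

Others bid (3, 3): truth gives 0; bid 5 gives 9 > 0. Violating.
Others bid (3, 5): truth gives 0; bid 5 gives 9 > 0. Violating.
Others bid (3, 6): truth gives 0; bid 6 gives 8 > 0. Violating.
Others bid (5, 3): truth gives 0; bid 6 gives 8 > 0. Violating.
Others bid (3, 14): truth gives 0; no alternative beats it.
Others bid (5, 14): truth gives 0; no alternative beats it.
(Checking all 16 profiles: 10 have a profitable deviation, 6 do not.)

10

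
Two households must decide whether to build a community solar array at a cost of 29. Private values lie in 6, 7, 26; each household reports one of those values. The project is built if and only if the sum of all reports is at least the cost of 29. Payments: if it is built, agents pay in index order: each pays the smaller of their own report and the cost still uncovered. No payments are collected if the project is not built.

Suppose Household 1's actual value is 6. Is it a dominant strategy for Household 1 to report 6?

Yes

Check each profile of the others' reports and compare truth against every alternative report.
Others report (26): truth gives 0, best alternative gives -1.
Others report (6): truth gives 0, best alternative gives 0.
Others report (7): truth gives 0, best alternative gives 0.
In every case the truthful report is at least as good as any alternative, so it is a dominant strategy.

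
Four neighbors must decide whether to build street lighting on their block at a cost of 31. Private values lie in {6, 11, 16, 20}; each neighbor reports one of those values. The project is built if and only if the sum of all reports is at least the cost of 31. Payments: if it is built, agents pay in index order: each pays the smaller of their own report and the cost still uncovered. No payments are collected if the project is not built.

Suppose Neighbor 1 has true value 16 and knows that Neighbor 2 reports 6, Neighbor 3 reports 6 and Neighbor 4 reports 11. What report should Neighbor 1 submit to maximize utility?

11

Report 6: project not built, utility 0.
Report 11: project built, pays 11, utility 16 - 11 = 5.
Report 16: project built, pays 16, utility 16 - 16 = 0.
Report 20: project built, pays 20, utility 16 - 20 = -4.
The best choice is 11 with utility 5.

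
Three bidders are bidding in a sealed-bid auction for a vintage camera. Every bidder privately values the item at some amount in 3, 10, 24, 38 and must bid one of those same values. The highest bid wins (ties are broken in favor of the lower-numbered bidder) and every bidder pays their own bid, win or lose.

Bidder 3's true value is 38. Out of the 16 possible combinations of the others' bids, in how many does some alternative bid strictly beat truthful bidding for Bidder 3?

Others bid (3, 3): truth gives 0; bid 10 gives 28 > 0. Violating.
Others bid (3, 10): truth gives 0; bid 24 gives 14 > 0. Violating.
Others bid (3, 38): truth gives -38; bid 3 gives -3 > -38. Violating.
Others bid (10, 3): truth gives 0; bid 24 gives 14 > 0. Violating.
Others bid (3, 24): truth gives 0; no alternative beats it.
Others bid (10, 24): truth gives 0; no alternative beats it.
(Checking all 16 profiles: 11 have a profitable deviation, 5 do not.)

11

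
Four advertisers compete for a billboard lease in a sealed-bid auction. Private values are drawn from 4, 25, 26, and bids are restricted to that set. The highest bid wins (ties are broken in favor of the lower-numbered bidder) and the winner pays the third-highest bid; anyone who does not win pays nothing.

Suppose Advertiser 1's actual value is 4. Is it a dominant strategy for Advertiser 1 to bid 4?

Check each profile of the others' bids and compare truth against every alternative bid.
Others bid (4, 25, 25): truth gives 0, best alternative gives -21.
Others bid (25, 4, 25): truth gives 0, best alternative gives -21.
Others bid (25, 25, 4): truth gives 0, best alternative gives -21.
Others bid (25, 25, 25): truth gives 0, best alternative gives -21.
Others bid (4, 4, 4): truth gives 0, best alternative gives 0.
Others bid (4, 4, 25): truth gives 0, best alternative gives 0.
(Remaining 21 profiles checked similarly; truth is weakly best in each.)
In every case the truthful bid is at least as good as any alternative, so it is a dominant strategy.

Yes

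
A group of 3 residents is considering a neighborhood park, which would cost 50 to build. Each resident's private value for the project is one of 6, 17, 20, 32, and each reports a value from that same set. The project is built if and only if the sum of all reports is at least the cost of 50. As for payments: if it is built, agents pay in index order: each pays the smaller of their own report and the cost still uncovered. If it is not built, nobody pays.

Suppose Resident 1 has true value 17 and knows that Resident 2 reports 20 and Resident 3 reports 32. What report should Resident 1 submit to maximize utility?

6

Report 6: project built, pays 6, utility 17 - 6 = 11.
Report 17: project built, pays 17, utility 17 - 17 = 0.
Report 20: project built, pays 20, utility 17 - 20 = -3.
Report 32: project built, pays 32, utility 17 - 32 = -15.
The best choice is 6 with utility 11.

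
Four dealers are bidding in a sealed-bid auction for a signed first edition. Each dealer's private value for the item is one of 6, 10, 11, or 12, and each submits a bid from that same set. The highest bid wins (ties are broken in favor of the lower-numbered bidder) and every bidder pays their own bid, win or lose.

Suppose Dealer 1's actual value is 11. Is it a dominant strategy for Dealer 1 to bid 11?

Consider the case where Dealer 2 bids 6, Dealer 3 bids 6 and Dealer 4 bids 6.
Truthful bid 11: wins, pays 11, utility 11 - 11 = 0.
Bid 6 instead: wins, pays 6, utility 11 - 6 = 5.
Since 5 > 0, bidding 6 is strictly better here, so truthful bidding is not dominant.

No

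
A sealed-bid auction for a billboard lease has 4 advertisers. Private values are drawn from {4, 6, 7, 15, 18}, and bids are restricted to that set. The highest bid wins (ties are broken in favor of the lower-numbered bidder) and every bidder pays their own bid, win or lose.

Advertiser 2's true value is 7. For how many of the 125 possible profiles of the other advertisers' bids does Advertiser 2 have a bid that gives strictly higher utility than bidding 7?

Others bid (4, 4, 4): truth gives 0; bid 6 gives 1 > 0. Violating.
Others bid (4, 4, 6): truth gives 0; bid 6 gives 1 > 0. Violating.
Others bid (4, 4, 15): truth gives -7; bid 4 gives -4 > -7. Violating.
Others bid (4, 4, 18): truth gives -7; bid 4 gives -4 > -7. Violating.
Others bid (4, 4, 7): truth gives 0; no alternative beats it.
Others bid (4, 6, 7): truth gives 0; no alternative beats it.
(Checking all 125 profiles: 111 have a profitable deviation, 14 do not.)

111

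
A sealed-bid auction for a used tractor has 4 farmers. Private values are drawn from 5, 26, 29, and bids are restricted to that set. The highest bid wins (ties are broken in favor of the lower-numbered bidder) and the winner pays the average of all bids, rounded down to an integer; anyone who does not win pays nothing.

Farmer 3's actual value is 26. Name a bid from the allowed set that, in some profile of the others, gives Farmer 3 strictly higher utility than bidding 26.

29

Suppose Farmer 1 bids 5, Farmer 2 bids 5 and Farmer 4 bids 29.
Bid 26: loses, pays 0, utility 0.
Bid 29: wins, pays 17, utility 26 - 17 = 9.
So bidding 29 beats truth here (9 > 0).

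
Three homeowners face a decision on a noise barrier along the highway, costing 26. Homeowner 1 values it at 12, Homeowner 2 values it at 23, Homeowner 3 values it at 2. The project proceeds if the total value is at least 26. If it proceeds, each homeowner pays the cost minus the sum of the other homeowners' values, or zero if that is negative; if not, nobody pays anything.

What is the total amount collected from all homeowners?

Total value 37 ≥ cost 26, so it is built.
Homeowner 1: others sum to 25; max(0, 26 - 25) = 1.
Homeowner 2: others sum to 14; max(0, 26 - 14) = 12.
Homeowner 3: others sum to 35; max(0, 26 - 35) = 0.
Total collected = 1 + 12 + 0 = 13.

13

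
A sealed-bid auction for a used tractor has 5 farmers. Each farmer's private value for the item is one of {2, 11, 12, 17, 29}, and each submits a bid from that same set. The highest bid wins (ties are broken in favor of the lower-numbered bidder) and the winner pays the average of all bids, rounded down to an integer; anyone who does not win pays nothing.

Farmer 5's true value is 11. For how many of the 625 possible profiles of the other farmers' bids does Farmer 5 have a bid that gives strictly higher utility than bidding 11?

64

Others bid (2, 2, 2, 11): truth gives 0; bid 12 gives 6 > 0. Violating.
Others bid (2, 2, 2, 12): truth gives 0; bid 17 gives 4 > 0. Violating.
Others bid (2, 2, 2, 17): truth gives 0; bid 29 gives 1 > 0. Violating.
Others bid (2, 2, 11, 2): truth gives 0; bid 12 gives 6 > 0. Violating.
Others bid (2, 2, 2, 2): truth gives 8; no alternative beats it.
Others bid (2, 2, 2, 29): truth gives 0; no alternative beats it.
(Checking all 625 profiles: 64 have a profitable deviation, 561 do not.)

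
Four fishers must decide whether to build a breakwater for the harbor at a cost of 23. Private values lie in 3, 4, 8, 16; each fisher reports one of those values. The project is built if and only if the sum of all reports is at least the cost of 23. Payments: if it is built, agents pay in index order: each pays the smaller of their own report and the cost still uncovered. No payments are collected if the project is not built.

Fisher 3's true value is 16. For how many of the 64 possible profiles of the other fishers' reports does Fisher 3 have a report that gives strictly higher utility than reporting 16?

33

Others report (3, 3, 16): truth gives 0; report 3 gives 13 > 0. Violating.
Others report (3, 4, 8): truth gives 0; report 8 gives 8 > 0. Violating.
Others report (3, 4, 16): truth gives 0; report 3 gives 13 > 0. Violating.
Others report (3, 8, 4): truth gives 4; report 8 gives 8 > 4. Violating.
Others report (3, 3, 3): truth gives 0; no alternative beats it.
Others report (3, 3, 4): truth gives 0; no alternative beats it.
(Checking all 64 profiles: 33 have a profitable deviation, 31 do not.)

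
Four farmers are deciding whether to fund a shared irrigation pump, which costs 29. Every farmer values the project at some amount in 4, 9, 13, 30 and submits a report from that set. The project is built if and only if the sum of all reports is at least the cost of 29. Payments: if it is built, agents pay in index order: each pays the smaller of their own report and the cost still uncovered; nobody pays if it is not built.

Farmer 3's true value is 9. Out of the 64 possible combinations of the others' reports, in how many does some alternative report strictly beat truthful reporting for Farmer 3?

Others report (4, 4, 30): truth gives 0; report 4 gives 5 > 0. Violating.
Others report (4, 9, 13): truth gives 0; report 4 gives 5 > 0. Violating.
Others report (4, 9, 30): truth gives 0; report 4 gives 5 > 0. Violating.
Others report (4, 13, 9): truth gives 0; report 4 gives 5 > 0. Violating.
Others report (4, 4, 4): truth gives 0; no alternative beats it.
Others report (4, 4, 9): truth gives 0; no alternative beats it.
(Checking all 64 profiles: 22 have a profitable deviation, 42 do not.)

22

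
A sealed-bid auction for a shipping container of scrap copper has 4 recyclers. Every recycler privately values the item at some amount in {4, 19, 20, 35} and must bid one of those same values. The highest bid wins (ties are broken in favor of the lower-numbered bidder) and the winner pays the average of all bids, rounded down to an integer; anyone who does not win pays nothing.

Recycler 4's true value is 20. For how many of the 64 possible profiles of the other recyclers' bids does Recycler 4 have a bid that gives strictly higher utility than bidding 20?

Others bid (4, 4, 4): truth gives 12; bid 19 gives 13 > 12. Violating.
Others bid (4, 4, 20): truth gives 0; bid 35 gives 5 > 0. Violating.
Others bid (4, 19, 20): truth gives 0; bid 35 gives 1 > 0. Violating.
Others bid (4, 20, 4): truth gives 0; bid 35 gives 5 > 0. Violating.
Others bid (4, 4, 19): truth gives 9; no alternative beats it.
Others bid (4, 4, 35): truth gives 0; no alternative beats it.
(Checking all 64 profiles: 13 have a profitable deviation, 51 do not.)

13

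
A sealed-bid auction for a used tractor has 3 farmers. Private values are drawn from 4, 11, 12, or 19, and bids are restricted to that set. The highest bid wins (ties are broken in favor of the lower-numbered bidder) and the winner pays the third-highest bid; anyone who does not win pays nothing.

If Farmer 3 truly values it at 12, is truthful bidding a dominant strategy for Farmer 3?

Consider the case where Farmer 1 bids 4 and Farmer 2 bids 12.
Truthful bid 12: loses, pays 0, utility 0.
Bid 19 instead: wins, pays 4, utility 12 - 4 = 8.
Since 8 > 0, bidding 19 is strictly better here, so truthful bidding is not dominant.

No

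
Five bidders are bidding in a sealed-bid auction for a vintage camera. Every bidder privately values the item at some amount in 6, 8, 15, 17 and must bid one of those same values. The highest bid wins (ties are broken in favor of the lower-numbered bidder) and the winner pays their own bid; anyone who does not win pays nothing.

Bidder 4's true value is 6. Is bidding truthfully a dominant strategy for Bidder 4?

Yes

Check each profile of the others' bids and compare truth against every alternative bid.
Others bid (6, 6, 6, 6): truth gives 0, best alternative gives -2.
Others bid (6, 6, 6, 8): truth gives 0, best alternative gives -2.
Others bid (6, 6, 6, 15): truth gives 0, best alternative gives 0.
Others bid (6, 6, 6, 17): truth gives 0, best alternative gives 0.
Others bid (6, 6, 8, 6): truth gives 0, best alternative gives 0.
Others bid (6, 6, 8, 8): truth gives 0, best alternative gives 0.
(Remaining 250 profiles checked similarly; truth is weakly best in each.)
In every case the truthful bid is at least as good as any alternative, so it is a dominant strategy.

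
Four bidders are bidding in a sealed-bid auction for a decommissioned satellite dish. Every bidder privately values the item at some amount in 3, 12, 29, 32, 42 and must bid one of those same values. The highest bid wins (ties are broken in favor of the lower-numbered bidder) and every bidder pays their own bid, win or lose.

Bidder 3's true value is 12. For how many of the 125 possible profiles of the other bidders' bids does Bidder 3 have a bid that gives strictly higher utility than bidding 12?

Others bid (3, 3, 29): truth gives -12; bid 3 gives -3 > -12. Violating.
Others bid (3, 3, 32): truth gives -12; bid 3 gives -3 > -12. Violating.
Others bid (3, 3, 42): truth gives -12; bid 3 gives -3 > -12. Violating.
Others bid (3, 12, 3): truth gives -12; bid 3 gives -3 > -12. Violating.
Others bid (3, 3, 3): truth gives 0; no alternative beats it.
Others bid (3, 3, 12): truth gives 0; no alternative beats it.
(Checking all 125 profiles: 123 have a profitable deviation, 2 do not.)

123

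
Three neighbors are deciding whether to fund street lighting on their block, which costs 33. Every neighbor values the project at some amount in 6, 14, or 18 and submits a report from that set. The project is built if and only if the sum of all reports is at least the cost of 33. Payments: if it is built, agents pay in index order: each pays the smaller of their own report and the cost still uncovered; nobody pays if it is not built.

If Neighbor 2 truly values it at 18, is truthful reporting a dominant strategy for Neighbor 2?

No

Consider the case where Neighbor 1 reports 6 and Neighbor 3 reports 14.
Truthful report 18: project built, pays 18, utility 18 - 18 = 0.
Report 14 instead: project built, pays 14, utility 18 - 14 = 4.
Since 4 > 0, reporting 14 is strictly better here, so truthful reporting is not dominant.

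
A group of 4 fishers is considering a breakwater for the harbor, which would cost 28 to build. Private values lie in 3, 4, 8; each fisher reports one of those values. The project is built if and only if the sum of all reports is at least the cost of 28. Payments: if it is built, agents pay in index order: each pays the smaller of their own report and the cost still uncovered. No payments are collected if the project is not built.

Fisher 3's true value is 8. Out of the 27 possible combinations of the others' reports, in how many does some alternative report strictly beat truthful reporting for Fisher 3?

Others report (8, 8, 8): truth gives 0; report 4 gives 4 > 0. Violating.
Others report (3, 3, 3): truth gives 0; no alternative beats it.
Others report (3, 3, 4): truth gives 0; no alternative beats it.
(Checking all 27 profiles: 1 has a profitable deviation, 26 do not.)

1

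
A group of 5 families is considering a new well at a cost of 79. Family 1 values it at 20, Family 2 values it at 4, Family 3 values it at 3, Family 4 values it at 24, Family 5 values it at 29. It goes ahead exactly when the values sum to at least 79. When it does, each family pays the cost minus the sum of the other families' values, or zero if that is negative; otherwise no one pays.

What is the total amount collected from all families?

75

Total value 80 ≥ cost 79, so it is built.
Family 1: others sum to 60; max(0, 79 - 60) = 19.
Family 2: others sum to 76; max(0, 79 - 76) = 3.
Family 3: others sum to 77; max(0, 79 - 77) = 2.
Family 4: others sum to 56; max(0, 79 - 56) = 23.
Family 5: others sum to 51; max(0, 79 - 51) = 28.
Total collected = 19 + 3 + 2 + 23 + 28 = 75.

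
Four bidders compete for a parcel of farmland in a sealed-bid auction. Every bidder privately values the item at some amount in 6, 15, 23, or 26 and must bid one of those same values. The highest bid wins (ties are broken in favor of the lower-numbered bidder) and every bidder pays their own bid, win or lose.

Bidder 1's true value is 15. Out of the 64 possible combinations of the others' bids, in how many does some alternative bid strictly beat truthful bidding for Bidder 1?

Others bid (6, 6, 6): truth gives 0; bid 6 gives 9 > 0. Violating.
Others bid (6, 6, 23): truth gives -15; bid 6 gives -6 > -15. Violating.
Others bid (6, 6, 26): truth gives -15; bid 6 gives -6 > -15. Violating.
Others bid (6, 15, 23): truth gives -15; bid 6 gives -6 > -15. Violating.
Others bid (6, 6, 15): truth gives 0; no alternative beats it.
Others bid (6, 15, 6): truth gives 0; no alternative beats it.
(Checking all 64 profiles: 57 have a profitable deviation, 7 do not.)

57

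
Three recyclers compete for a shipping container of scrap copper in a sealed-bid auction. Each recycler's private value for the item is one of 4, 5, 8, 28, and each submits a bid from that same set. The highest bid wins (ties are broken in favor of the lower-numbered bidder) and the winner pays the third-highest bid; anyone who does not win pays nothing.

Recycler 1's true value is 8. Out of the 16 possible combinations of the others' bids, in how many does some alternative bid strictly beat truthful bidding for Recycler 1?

4

Others bid (4, 28): truth gives 0; bid 28 gives 4 > 0. Violating.
Others bid (5, 28): truth gives 0; bid 28 gives 3 > 0. Violating.
Others bid (28, 4): truth gives 0; bid 28 gives 4 > 0. Violating.
Others bid (28, 5): truth gives 0; bid 28 gives 3 > 0. Violating.
Others bid (4, 4): truth gives 4; no alternative beats it.
Others bid (4, 5): truth gives 4; no alternative beats it.
(Checking all 16 profiles: 4 have a profitable deviation, 12 do not.)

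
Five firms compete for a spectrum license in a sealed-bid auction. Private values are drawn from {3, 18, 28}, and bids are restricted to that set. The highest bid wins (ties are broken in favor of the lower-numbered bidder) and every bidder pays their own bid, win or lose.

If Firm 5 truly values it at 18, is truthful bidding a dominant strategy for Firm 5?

Consider the case where Firm 1 bids 3, Firm 2 bids 3, Firm 3 bids 3 and Firm 4 bids 18.
Truthful bid 18: loses but pays 18, utility -18.
Bid 3 instead: loses but pays 3, utility -3.
Since -3 > -18, bidding 3 is strictly better here, so truthful bidding is not dominant.

No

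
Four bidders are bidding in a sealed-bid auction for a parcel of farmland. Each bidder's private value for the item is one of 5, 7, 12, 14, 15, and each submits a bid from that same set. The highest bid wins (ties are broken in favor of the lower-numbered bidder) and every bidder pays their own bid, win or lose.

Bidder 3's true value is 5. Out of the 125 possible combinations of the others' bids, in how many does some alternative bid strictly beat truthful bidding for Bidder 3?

2

Others bid (5, 5, 5): truth gives -5; bid 7 gives -2 > -5. Violating.
Others bid (5, 5, 7): truth gives -5; bid 7 gives -2 > -5. Violating.
Others bid (5, 5, 12): truth gives -5; no alternative beats it.
Others bid (5, 5, 14): truth gives -5; no alternative beats it.
(Checking all 125 profiles: 2 have a profitable deviation, 123 do not.)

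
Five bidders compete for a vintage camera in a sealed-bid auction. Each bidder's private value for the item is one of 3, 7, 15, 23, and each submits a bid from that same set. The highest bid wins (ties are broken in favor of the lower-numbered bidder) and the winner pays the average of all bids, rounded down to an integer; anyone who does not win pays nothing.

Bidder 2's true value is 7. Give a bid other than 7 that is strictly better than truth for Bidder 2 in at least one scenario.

Suppose Bidder 1 bids 7, Bidder 3 bids 3, Bidder 4 bids 3 and Bidder 5 bids 3.
Bid 7: loses, pays 0, utility 0.
Bid 15: wins, pays 6, utility 7 - 6 = 1.
So bidding 15 beats truth here (1 > 0).

15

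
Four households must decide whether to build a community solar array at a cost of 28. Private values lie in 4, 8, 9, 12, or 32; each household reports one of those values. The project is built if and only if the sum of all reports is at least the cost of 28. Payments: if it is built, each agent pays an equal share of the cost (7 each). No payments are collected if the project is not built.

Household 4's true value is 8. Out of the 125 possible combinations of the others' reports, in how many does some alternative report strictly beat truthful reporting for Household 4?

Others report (4, 4, 4): truth gives 0; report 32 gives 1 > 0. Violating.
Others report (4, 4, 8): truth gives 0; report 12 gives 1 > 0. Violating.
Others report (4, 4, 9): truth gives 0; report 12 gives 1 > 0. Violating.
Others report (4, 8, 4): truth gives 0; report 12 gives 1 > 0. Violating.
Others report (4, 4, 12): truth gives 1; no alternative beats it.
Others report (4, 4, 32): truth gives 1; no alternative beats it.
(Checking all 125 profiles: 7 have a profitable deviation, 118 do not.)

7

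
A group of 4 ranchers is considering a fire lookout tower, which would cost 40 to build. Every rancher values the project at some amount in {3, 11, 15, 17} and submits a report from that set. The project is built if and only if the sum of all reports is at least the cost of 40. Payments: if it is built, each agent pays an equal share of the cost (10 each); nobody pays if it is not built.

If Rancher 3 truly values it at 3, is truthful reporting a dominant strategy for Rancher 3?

Yes

Check each profile of the others' reports and compare truth against every alternative report.
Others report (3, 11, 15): truth gives 0, best alternative gives -7.
Others report (3, 11, 17): truth gives 0, best alternative gives -7.
Others report (3, 15, 11): truth gives 0, best alternative gives -7.
Others report (3, 15, 15): truth gives 0, best alternative gives -7.
Others report (3, 15, 17): truth gives 0, best alternative gives -7.
Others report (3, 17, 11): truth gives 0, best alternative gives -7.
(Remaining 58 profiles checked similarly; truth is weakly best in each.)
In every case the truthful report is at least as good as any alternative, so it is a dominant strategy.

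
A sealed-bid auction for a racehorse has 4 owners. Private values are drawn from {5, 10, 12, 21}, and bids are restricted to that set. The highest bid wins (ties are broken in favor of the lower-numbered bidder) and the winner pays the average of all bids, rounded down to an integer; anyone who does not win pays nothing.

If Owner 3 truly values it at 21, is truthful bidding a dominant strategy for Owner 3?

Consider the case where Owner 1 bids 5, Owner 2 bids 5 and Owner 4 bids 5.
Truthful bid 21: wins, pays 9, utility 21 - 9 = 12.
Bid 10 instead: wins, pays 6, utility 21 - 6 = 15.
Since 15 > 12, bidding 10 is strictly better here, so truthful bidding is not dominant.

No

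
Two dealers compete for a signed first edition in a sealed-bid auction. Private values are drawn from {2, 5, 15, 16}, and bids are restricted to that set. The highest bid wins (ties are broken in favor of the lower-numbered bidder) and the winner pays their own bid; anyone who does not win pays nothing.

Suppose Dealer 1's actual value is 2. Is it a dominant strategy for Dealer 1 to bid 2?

Yes

Check each profile of the others' bids and compare truth against every alternative bid.
Others bid (2): truth gives 0, best alternative gives -3.
Others bid (5): truth gives 0, best alternative gives -3.
Others bid (15): truth gives 0, best alternative gives 0.
Others bid (16): truth gives 0, best alternative gives 0.
In every case the truthful bid is at least as good as any alternative, so it is a dominant strategy.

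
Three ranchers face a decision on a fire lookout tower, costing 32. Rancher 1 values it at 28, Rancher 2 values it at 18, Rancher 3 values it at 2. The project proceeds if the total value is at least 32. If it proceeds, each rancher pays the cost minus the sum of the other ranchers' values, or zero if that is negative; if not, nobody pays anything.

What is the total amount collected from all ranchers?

Total value 48 ≥ cost 32, so it is built.
Rancher 1: others sum to 20; max(0, 32 - 20) = 12.
Rancher 2: others sum to 30; max(0, 32 - 30) = 2.
Rancher 3: others sum to 46; max(0, 32 - 46) = 0.
Total collected = 12 + 2 + 0 = 14.

14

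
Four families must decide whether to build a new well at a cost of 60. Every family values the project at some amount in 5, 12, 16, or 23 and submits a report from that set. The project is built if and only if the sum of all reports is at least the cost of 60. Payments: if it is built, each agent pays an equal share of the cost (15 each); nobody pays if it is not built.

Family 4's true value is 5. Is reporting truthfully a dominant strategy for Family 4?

Yes

Check each profile of the others' reports and compare truth against every alternative report.
Others report (5, 23, 23): truth gives 0, best alternative gives -10.
Others report (12, 16, 23): truth gives 0, best alternative gives -10.
Others report (12, 23, 16): truth gives 0, best alternative gives -10.
Others report (16, 12, 23): truth gives 0, best alternative gives -10.
Others report (16, 16, 16): truth gives 0, best alternative gives -10.
Others report (16, 23, 12): truth gives 0, best alternative gives -10.
(Remaining 58 profiles checked similarly; truth is weakly best in each.)
In every case the truthful report is at least as good as any alternative, so it is a dominant strategy.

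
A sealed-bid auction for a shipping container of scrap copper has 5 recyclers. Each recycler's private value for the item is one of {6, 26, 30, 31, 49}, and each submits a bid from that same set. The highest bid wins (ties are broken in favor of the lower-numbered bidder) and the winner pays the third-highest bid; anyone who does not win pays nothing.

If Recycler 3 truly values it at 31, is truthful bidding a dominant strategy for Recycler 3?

No

Consider the case where Recycler 1 bids 6, Recycler 2 bids 6, Recycler 4 bids 6 and Recycler 5 bids 49.
Truthful bid 31: loses, pays 0, utility 0.
Bid 49 instead: wins, pays 6, utility 31 - 6 = 25.
Since 25 > 0, bidding 49 is strictly better here, so truthful bidding is not dominant.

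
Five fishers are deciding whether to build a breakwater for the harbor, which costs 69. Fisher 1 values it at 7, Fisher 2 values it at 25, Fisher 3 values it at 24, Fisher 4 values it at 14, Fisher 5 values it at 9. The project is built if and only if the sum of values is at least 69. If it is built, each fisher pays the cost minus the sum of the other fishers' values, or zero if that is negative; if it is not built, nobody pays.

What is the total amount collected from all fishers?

Total value 79 ≥ cost 69, so it is built.
Fisher 1: others sum to 72; max(0, 69 - 72) = 0.
Fisher 2: others sum to 54; max(0, 69 - 54) = 15.
Fisher 3: others sum to 55; max(0, 69 - 55) = 14.
Fisher 4: others sum to 65; max(0, 69 - 65) = 4.
Fisher 5: others sum to 70; max(0, 69 - 70) = 0.
Total collected = 0 + 15 + 14 + 4 + 0 = 33.

33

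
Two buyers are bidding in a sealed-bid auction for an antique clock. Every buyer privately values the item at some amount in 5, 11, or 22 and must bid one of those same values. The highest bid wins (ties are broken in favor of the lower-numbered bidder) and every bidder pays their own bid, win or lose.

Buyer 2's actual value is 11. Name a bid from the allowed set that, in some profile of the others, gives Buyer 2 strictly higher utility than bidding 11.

5

Suppose Buyer 1 bids 11.
Bid 11: loses but pays 11, utility -11.
Bid 5: loses but pays 5, utility -5.
So bidding 5 beats truth here (-5 > -11).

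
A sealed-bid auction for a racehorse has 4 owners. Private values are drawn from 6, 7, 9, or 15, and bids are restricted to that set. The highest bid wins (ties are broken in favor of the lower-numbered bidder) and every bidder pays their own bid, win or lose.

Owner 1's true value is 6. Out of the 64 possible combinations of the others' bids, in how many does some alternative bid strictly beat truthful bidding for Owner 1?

26

Others bid (6, 6, 7): truth gives -6; bid 7 gives -1 > -6. Violating.
Others bid (6, 6, 9): truth gives -6; bid 9 gives -3 > -6. Violating.
Others bid (6, 7, 6): truth gives -6; bid 7 gives -1 > -6. Violating.
Others bid (6, 7, 7): truth gives -6; bid 7 gives -1 > -6. Violating.
Others bid (6, 6, 6): truth gives 0; no alternative beats it.
Others bid (6, 6, 15): truth gives -6; no alternative beats it.
(Checking all 64 profiles: 26 have a profitable deviation, 38 do not.)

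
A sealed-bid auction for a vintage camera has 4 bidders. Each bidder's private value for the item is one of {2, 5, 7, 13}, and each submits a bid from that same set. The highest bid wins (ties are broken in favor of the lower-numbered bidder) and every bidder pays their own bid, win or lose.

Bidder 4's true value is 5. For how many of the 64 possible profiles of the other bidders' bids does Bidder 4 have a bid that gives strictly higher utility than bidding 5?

Others bid (2, 2, 5): truth gives -5; bid 2 gives -2 > -5. Violating.
Others bid (2, 2, 7): truth gives -5; bid 2 gives -2 > -5. Violating.
Others bid (2, 2, 13): truth gives -5; bid 2 gives -2 > -5. Violating.
Others bid (2, 5, 2): truth gives -5; bid 2 gives -2 > -5. Violating.
Others bid (2, 2, 2): truth gives 0; no alternative beats it.
(Checking all 64 profiles: 63 have a profitable deviation, 1 does not.)

63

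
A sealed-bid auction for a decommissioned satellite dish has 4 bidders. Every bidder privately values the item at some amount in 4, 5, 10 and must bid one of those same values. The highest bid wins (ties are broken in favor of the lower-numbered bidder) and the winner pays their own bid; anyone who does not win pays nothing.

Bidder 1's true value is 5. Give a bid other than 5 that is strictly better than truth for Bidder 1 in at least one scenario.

4

Suppose Bidder 2 bids 4, Bidder 3 bids 4 and Bidder 4 bids 4.
Bid 5: wins, pays 5, utility 5 - 5 = 0.
Bid 4: wins, pays 4, utility 5 - 4 = 1.
So bidding 4 beats truth here (1 > 0).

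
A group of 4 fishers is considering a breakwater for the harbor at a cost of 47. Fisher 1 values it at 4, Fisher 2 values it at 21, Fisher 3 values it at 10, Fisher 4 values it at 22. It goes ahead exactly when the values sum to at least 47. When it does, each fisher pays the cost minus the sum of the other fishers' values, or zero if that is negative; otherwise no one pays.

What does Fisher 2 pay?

Total value 57 ≥ cost 47, so the project is built.
The other fishers' values sum to 36.
Cost minus that sum is 47 - 36 = 11.

11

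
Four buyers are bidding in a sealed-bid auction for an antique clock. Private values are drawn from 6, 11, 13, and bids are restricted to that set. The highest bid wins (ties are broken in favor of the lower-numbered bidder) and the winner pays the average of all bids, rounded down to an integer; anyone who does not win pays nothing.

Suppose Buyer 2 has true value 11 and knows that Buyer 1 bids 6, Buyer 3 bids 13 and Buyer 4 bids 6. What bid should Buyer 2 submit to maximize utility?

Bid 6: loses, pays 0, utility 0.
Bid 11: loses, pays 0, utility 0.
Bid 13: wins, pays 9, utility 11 - 9 = 2.
The best choice is 13 with utility 2.

13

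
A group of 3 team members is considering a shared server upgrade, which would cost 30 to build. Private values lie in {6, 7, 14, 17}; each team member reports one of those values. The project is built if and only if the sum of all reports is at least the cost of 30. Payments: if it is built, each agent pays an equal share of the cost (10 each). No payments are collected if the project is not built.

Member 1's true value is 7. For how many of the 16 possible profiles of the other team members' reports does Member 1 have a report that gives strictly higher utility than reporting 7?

2

Others report (6, 17): truth gives -3; report 6 gives 0 > -3. Violating.
Others report (17, 6): truth gives -3; report 6 gives 0 > -3. Violating.
Others report (6, 6): truth gives 0; no alternative beats it.
Others report (6, 7): truth gives 0; no alternative beats it.
(Checking all 16 profiles: 2 have a profitable deviation, 14 do not.)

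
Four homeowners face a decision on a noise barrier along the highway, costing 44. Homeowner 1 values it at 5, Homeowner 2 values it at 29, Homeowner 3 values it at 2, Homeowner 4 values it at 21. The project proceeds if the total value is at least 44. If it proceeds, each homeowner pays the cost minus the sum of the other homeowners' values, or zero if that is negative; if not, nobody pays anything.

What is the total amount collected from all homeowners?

24

Total value 57 ≥ cost 44, so it is built.
Homeowner 1: others sum to 52; max(0, 44 - 52) = 0.
Homeowner 2: others sum to 28; max(0, 44 - 28) = 16.
Homeowner 3: others sum to 55; max(0, 44 - 55) = 0.
Homeowner 4: others sum to 36; max(0, 44 - 36) = 8.
Total collected = 0 + 16 + 0 + 8 = 24.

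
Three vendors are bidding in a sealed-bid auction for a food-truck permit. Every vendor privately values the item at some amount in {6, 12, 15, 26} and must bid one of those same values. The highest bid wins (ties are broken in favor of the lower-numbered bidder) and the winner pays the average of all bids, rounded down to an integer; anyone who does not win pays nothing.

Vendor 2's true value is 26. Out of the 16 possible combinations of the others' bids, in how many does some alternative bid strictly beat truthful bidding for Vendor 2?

6

Others bid (6, 6): truth gives 14; bid 12 gives 18 > 14. Violating.
Others bid (6, 12): truth gives 12; bid 12 gives 16 > 12. Violating.
Others bid (6, 15): truth gives 11; bid 15 gives 14 > 11. Violating.
Others bid (12, 6): truth gives 12; bid 15 gives 15 > 12. Violating.
Others bid (6, 26): truth gives 7; no alternative beats it.
Others bid (12, 26): truth gives 5; no alternative beats it.
(Checking all 16 profiles: 6 have a profitable deviation, 10 do not.)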